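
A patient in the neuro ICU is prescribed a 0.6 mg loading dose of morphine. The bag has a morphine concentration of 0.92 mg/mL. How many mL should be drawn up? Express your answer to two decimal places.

0.65 mL

Volume = 0.6 mg ÷ 0.92 mg/mL = 0.6521739 mL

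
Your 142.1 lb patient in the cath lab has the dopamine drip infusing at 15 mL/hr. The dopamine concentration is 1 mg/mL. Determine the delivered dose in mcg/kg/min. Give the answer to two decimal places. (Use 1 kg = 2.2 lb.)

Weight = 142.1 lb ÷ 2.2 lb/kg = 64.59091 kg
Concentration = 1 mg/mL = 1000 mcg/mL
Drug rate = 15 mL/hr × 1000 mcg/mL = 15000 mcg/hr
15000 mcg/hr ÷ 60 min/hr = 250 mcg/min
250 mcg/min ÷ 64.59091 kg = 3.870514 mcg/kg/min

3.87 mcg/kg/min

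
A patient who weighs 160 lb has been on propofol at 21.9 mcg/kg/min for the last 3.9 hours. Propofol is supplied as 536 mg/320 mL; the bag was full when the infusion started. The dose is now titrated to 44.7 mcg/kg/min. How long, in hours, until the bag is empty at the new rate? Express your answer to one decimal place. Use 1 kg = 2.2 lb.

0.8 hours

Initial rate:
Weight = 160 lb ÷ 2.2 lb/kg = 72.72727 kg
Dose = 21.9 mcg/kg/min × 72.72727 kg = 1592.727 mcg/min
1592.727 mcg/min × 60 min/hr = 95563.64 mcg/hr
Concentration = 536 mg ÷ 320 mL = 1.675 mg/mL = 1675 mcg/mL
Rate = 95563.64 mcg/hr ÷ 1675 mcg/mL = 57.05292 mL/hr
Volume infused so far = 57.05292 mL/hr × 3.9 hr = 222.5064 mL
Volume remaining = 320 − 222.5064 = 97.49362 mL
New rate:
Dose = 44.7 mcg/kg/min × 72.72727 kg = 3250.909 mcg/min
3250.909 mcg/min × 60 min/hr = 195054.5 mcg/hr
Rate = 195054.5 mcg/hr ÷ 1675 mcg/mL = 116.4505 mL/hr
Time remaining = 97.49362 mL ÷ 116.4505 mL/hr = 0.837211 hr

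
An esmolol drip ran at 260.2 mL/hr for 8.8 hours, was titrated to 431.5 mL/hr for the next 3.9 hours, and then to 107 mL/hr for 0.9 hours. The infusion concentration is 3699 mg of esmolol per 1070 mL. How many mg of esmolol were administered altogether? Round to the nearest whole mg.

14066 mg

Concentration = 3699 mg ÷ 1070 mL = 3.457009 mg/mL
Stage 1: 260.2 mL/hr × 8.8 hr = 2289.76 mL → 2289.76 mL × 3.457009 mg/mL = 7915.722 mg
Stage 2: 431.5 mL/hr × 3.9 hr = 1682.85 mL → 1682.85 mL × 3.457009 mg/mL = 5817.628 mg
Stage 3: 107 mL/hr × 0.9 hr = 96.3 mL → 96.3 mL × 3.457009 mg/mL = 332.91 mg
Total = 7915.722 + 5817.628 + 332.91 = 14066.26 mg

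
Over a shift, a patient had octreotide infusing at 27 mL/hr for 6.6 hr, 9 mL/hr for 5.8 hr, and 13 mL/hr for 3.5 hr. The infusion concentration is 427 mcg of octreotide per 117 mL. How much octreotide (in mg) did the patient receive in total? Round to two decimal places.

1.01 mg

Concentration = 427 mcg ÷ 117 mL = 3.649573 mcg/mL
Stage 1: 27 mL/hr × 6.6 hr = 178.2 mL → 178.2 mL × 3.649573 mcg/mL = 650.3538 mcg
Stage 2: 9 mL/hr × 5.8 hr = 52.2 mL → 52.2 mL × 3.649573 mcg/mL = 190.5077 mcg
Stage 3: 13 mL/hr × 3.5 hr = 45.5 mL → 45.5 mL × 3.649573 mcg/mL = 166.0556 mcg
Total = 650.3538 + 190.5077 + 166.0556 = 1006.917 mcg = 1.006917 mg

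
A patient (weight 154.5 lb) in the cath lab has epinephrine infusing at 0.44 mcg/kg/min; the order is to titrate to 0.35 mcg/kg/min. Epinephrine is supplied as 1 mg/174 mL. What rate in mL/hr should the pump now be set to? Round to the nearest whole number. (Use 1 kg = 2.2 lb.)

257 mL/hr

Weight = 154.5 lb ÷ 2.2 lb/kg = 70.22727 kg
Dose = 0.35 mcg/kg/min × 70.22727 kg = 24.57955 mcg/min
24.57955 mcg/min × 60 min/hr = 1474.773 mcg/hr
Concentration = 1 mg ÷ 174 mL = 0.005747126 mg/mL = 5.747126 mcg/mL
Rate = 1474.773 mcg/hr ÷ 5.747126 mcg/mL = 256.6105 mL/hr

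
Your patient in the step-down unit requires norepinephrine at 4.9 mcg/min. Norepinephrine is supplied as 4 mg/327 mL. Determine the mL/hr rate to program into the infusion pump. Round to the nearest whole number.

24 mL/hr

4.9 mcg/min × 60 min/hr = 294 mcg/hr
Concentration = 4 mg ÷ 327 mL = 0.01223242 mg/mL = 12.23242 mcg/mL
Rate = 294 mcg/hr ÷ 12.23242 mcg/mL = 24.0345 mL/hr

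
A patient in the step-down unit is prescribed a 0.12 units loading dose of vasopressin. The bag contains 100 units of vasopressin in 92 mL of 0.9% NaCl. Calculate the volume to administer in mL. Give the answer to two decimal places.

0.11 mL

Concentration = 100 units ÷ 92 mL = 1.086957 units/mL
Volume = 0.12 units ÷ 1.086957 units/mL = 0.1104 mL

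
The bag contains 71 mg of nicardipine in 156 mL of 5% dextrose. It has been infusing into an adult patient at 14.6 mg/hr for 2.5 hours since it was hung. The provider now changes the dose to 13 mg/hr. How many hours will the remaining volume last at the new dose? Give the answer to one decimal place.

2.7 hours

Initial rate:
Concentration = 71 mg ÷ 156 mL = 0.4551282 mg/mL
Rate = 14.6 mg/hr ÷ 0.4551282 mg/mL = 32.07887 mL/hr
Volume infused so far = 32.07887 mL/hr × 2.5 hr = 80.19718 mL
Volume remaining = 156 − 80.19718 = 75.80282 mL
New rate:
Rate = 13 mg/hr ÷ 0.4551282 mg/mL = 28.56338 mL/hr
Time remaining = 75.80282 mL ÷ 28.56338 mL/hr = 2.653846 hr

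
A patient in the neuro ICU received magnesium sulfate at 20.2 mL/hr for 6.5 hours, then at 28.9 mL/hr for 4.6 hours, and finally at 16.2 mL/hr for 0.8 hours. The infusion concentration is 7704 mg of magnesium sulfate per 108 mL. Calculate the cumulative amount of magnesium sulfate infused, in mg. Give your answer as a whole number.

Concentration = 7704 mg ÷ 108 mL = 71.33333 mg/mL
Stage 1: 20.2 mL/hr × 6.5 hr = 131.3 mL → 131.3 mL × 71.33333 mg/mL = 9366.067 mg
Stage 2: 28.9 mL/hr × 4.6 hr = 132.94 mL → 132.94 mL × 71.33333 mg/mL = 9483.053 mg
Stage 3: 16.2 mL/hr × 0.8 hr = 12.96 mL → 12.96 mL × 71.33333 mg/mL = 924.48 mg
Total = 9366.067 + 9483.053 + 924.48 = 19773.6 mg

19774 mg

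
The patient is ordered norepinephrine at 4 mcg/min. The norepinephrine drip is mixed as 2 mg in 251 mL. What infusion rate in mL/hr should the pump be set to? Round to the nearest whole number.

30 mL/hr

4 mcg/min × 60 min/hr = 240 mcg/hr
Concentration = 2 mg ÷ 251 mL = 0.007968127 mg/mL = 7.968127 mcg/mL
Rate = 240 mcg/hr ÷ 7.968127 mcg/mL = 30.12 mL/hr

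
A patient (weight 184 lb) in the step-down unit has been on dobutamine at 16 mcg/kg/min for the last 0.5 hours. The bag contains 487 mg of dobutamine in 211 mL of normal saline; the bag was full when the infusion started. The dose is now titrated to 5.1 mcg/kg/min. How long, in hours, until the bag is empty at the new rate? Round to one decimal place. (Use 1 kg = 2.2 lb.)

Initial rate:
Weight = 184 lb ÷ 2.2 lb/kg = 83.63636 kg
Dose = 16 mcg/kg/min × 83.63636 kg = 1338.182 mcg/min
1338.182 mcg/min × 60 min/hr = 80290.91 mcg/hr
Concentration = 487 mg ÷ 211 mL = 2.308057 mg/mL = 2308.057 mcg/mL
Rate = 80290.91 mcg/hr ÷ 2308.057 mcg/mL = 34.78723 mL/hr
Volume infused so far = 34.78723 mL/hr × 0.5 hr = 17.39362 mL
Volume remaining = 211 − 17.39362 = 193.6064 mL
New rate:
Dose = 5.1 mcg/kg/min × 83.63636 kg = 426.5455 mcg/min
426.5455 mcg/min × 60 min/hr = 25592.73 mcg/hr
Rate = 25592.73 mcg/hr ÷ 2308.057 mcg/mL = 11.08843 mL/hr
Time remaining = 193.6064 mL ÷ 11.08843 mL/hr = 17.46022 hr

17.5 hours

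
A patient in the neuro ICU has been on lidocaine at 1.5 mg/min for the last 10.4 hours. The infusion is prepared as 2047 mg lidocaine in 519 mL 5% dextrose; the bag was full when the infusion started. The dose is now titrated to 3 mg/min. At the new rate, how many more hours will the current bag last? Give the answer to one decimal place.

6.2 hours

Initial rate:
1.5 mg/min × 60 min/hr = 90 mg/hr
Concentration = 2047 mg ÷ 519 mL = 3.944123 mg/mL
Rate = 90 mg/hr ÷ 3.944123 mg/mL = 22.81876 mL/hr
Volume infused so far = 22.81876 mL/hr × 10.4 hr = 237.3151 mL
Volume remaining = 519 − 237.3151 = 281.6849 mL
New rate:
3 mg/min × 60 min/hr = 180 mg/hr
Rate = 180 mg/hr ÷ 3.944123 mg/mL = 45.63752 mL/hr
Time remaining = 281.6849 mL ÷ 45.63752 mL/hr = 6.172222 hr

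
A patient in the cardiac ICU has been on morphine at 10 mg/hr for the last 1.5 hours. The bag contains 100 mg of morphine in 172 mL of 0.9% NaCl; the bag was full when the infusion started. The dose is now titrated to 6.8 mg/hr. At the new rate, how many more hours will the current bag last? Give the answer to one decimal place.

12.5 hours

Initial rate:
Concentration = 100 mg ÷ 172 mL = 0.5813953 mg/mL
Rate = 10 mg/hr ÷ 0.5813953 mg/mL = 17.2 mL/hr
Volume infused so far = 17.2 mL/hr × 1.5 hr = 25.8 mL
Volume remaining = 172 − 25.8 = 146.2 mL
New rate:
Rate = 6.8 mg/hr ÷ 0.5813953 mg/mL = 11.696 mL/hr
Time remaining = 146.2 mL ÷ 11.696 mL/hr = 12.5 hr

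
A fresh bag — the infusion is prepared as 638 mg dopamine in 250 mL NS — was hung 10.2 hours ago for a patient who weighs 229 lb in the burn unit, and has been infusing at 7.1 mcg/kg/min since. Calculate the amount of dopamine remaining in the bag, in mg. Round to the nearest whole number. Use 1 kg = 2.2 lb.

Weight = 229 lb ÷ 2.2 lb/kg = 104.0909 kg
Dose = 7.1 mcg/kg/min × 104.0909 kg = 739.0455 mcg/min
739.0455 mcg/min × 60 min/hr = 44342.73 mcg/hr
Concentration = 638 mg ÷ 250 mL = 2.552 mg/mL = 2552 mcg/mL
Rate = 44342.73 mcg/hr ÷ 2552 mcg/mL = 17.37568 mL/hr
Volume infused = 17.37568 mL/hr × 10.2 hr = 177.2319 mL
Volume remaining = 250 − 177.2319 = 72.7681 mL
Drug remaining = 72.7681 mL × 2552 mcg/mL = 185704.2 mcg = 185.7042 mg

186 mg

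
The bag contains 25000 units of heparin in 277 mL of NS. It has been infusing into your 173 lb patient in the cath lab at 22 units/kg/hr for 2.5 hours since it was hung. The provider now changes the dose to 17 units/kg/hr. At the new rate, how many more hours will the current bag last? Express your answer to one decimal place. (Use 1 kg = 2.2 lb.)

15.5 hours

Initial rate:
Weight = 173 lb ÷ 2.2 lb/kg = 78.63636 kg
Dose = 22 units/kg/hr × 78.63636 kg = 1730 units/hr
Concentration = 25000 units ÷ 277 mL = 90.25271 units/mL
Rate = 1730 units/hr ÷ 90.25271 units/mL = 19.1684 mL/hr
Volume infused so far = 19.1684 mL/hr × 2.5 hr = 47.921 mL
Volume remaining = 277 − 47.921 = 229.079 mL
New rate:
Dose = 17 units/kg/hr × 78.63636 kg = 1336.818 units/hr
Rate = 1336.818 units/hr ÷ 90.25271 units/mL = 14.81195 mL/hr
Time remaining = 229.079 mL ÷ 14.81195 mL/hr = 15.46583 hr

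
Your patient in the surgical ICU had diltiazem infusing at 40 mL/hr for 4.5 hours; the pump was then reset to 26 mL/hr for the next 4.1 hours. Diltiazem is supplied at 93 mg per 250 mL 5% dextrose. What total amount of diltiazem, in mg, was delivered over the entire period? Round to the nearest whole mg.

Concentration = 93 mg ÷ 250 mL = 0.372 mg/mL
Stage 1: 40 mL/hr × 4.5 hr = 180 mL → 180 mL × 0.372 mg/mL = 66.96 mg
Stage 2: 26 mL/hr × 4.1 hr = 106.6 mL → 106.6 mL × 0.372 mg/mL = 39.6552 mg
Total = 66.96 + 39.6552 = 106.6152 mg

107 mg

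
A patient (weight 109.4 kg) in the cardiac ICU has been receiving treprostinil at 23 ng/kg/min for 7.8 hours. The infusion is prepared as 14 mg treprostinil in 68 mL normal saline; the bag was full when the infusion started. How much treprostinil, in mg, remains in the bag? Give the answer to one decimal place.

12.8 mg

Dose = 23 ng/kg/min × 109.4 kg = 2516.2 ng/min
2516.2 ng/min × 60 min/hr = 150972 ng/hr
Concentration = 14 mg ÷ 68 mL = 0.2058824 mg/mL = 205882.4 ng/mL
Rate = 150972 ng/hr ÷ 205882.4 ng/mL = 0.7332926 mL/hr
Volume infused = 0.7332926 mL/hr × 7.8 hr = 5.719682 mL
Volume remaining = 68 − 5.719682 = 62.28032 mL
Drug remaining = 62.28032 mL × 205882.4 ng/mL = 12822418 ng = 12.82242 mg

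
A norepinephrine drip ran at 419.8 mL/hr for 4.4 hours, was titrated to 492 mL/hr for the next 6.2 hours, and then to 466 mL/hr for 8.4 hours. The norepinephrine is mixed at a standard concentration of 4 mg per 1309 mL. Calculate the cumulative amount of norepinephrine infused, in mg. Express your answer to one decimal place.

Concentration = 4 mg ÷ 1309 mL = 0.003055768 mg/mL
Stage 1: 419.8 mL/hr × 4.4 hr = 1847.12 mL → 1847.12 mL × 0.003055768 mg/mL = 5.64437 mg
Stage 2: 492 mL/hr × 6.2 hr = 3050.4 mL → 3050.4 mL × 0.003055768 mg/mL = 9.321314 mg
Stage 3: 466 mL/hr × 8.4 hr = 3914.4 mL → 3914.4 mL × 0.003055768 mg/mL = 11.9615 mg
Total = 5.64437 + 9.321314 + 11.9615 = 26.92718 mg

26.9 mg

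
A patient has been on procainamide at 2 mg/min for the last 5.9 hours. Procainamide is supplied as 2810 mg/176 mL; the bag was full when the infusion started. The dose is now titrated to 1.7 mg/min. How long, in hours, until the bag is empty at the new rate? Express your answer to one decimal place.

Initial rate:
2 mg/min × 60 min/hr = 120 mg/hr
Concentration = 2810 mg ÷ 176 mL = 15.96591 mg/mL
Rate = 120 mg/hr ÷ 15.96591 mg/mL = 7.516014 mL/hr
Volume infused so far = 7.516014 mL/hr × 5.9 hr = 44.34448 mL
Volume remaining = 176 − 44.34448 = 131.6555 mL
New rate:
1.7 mg/min × 60 min/hr = 102 mg/hr
Rate = 102 mg/hr ÷ 15.96591 mg/mL = 6.388612 mL/hr
Time remaining = 131.6555 mL ÷ 6.388612 mL/hr = 20.60784 hr

20.6 hours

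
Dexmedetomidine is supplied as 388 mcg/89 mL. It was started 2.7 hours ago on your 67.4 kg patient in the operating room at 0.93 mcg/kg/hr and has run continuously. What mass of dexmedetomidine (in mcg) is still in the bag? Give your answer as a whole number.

Dose = 0.93 mcg/kg/hr × 67.4 kg = 62.682 mcg/hr
Concentration = 388 mcg ÷ 89 mL = 4.359551 mcg/mL
Rate = 62.682 mcg/hr ÷ 4.359551 mcg/mL = 14.37809 mL/hr
Volume infused = 14.37809 mL/hr × 2.7 hr = 38.82084 mL
Volume remaining = 89 − 38.82084 = 50.17916 mL
Drug remaining = 50.17916 mL × 4.359551 mcg/mL = 218.7586 mcg

219 mcg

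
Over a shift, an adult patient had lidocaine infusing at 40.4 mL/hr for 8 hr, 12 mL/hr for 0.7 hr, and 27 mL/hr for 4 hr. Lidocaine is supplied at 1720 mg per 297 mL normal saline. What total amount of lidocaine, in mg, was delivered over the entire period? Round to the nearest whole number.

2546 mg

Concentration = 1720 mg ÷ 297 mL = 5.791246 mg/mL
Stage 1: 40.4 mL/hr × 8 hr = 323.2 mL → 323.2 mL × 5.791246 mg/mL = 1871.731 mg
Stage 2: 12 mL/hr × 0.7 hr = 8.4 mL → 8.4 mL × 5.791246 mg/mL = 48.64646 mg
Stage 3: 27 mL/hr × 4 hr = 108 mL → 108 mL × 5.791246 mg/mL = 625.4545 mg
Total = 1871.731 + 48.64646 + 625.4545 = 2545.832 mg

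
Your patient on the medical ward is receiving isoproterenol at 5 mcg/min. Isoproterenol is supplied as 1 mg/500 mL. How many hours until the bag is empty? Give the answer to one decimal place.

3.3 hours

5 mcg/min × 60 min/hr = 300 mcg/hr
Concentration = 1 mg ÷ 500 mL = 0.002 mg/mL = 2 mcg/mL
Rate = 300 mcg/hr ÷ 2 mcg/mL = 150 mL/hr
Duration = 500 mL ÷ 150 mL/hr = 3.333333 hr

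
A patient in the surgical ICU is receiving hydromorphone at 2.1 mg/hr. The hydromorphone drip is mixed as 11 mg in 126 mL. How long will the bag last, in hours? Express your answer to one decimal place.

Concentration = 11 mg ÷ 126 mL = 0.08730159 mg/mL
Rate = 2.1 mg/hr ÷ 0.08730159 mg/mL = 24.05455 mL/hr
Duration = 126 mL ÷ 24.05455 mL/hr = 5.238095 hr

5.2 hours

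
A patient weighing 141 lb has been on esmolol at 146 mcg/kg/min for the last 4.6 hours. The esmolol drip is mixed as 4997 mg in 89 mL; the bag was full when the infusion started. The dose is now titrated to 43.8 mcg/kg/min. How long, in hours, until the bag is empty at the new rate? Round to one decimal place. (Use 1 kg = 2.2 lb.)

Initial rate:
Weight = 141 lb ÷ 2.2 lb/kg = 64.09091 kg
Dose = 146 mcg/kg/min × 64.09091 kg = 9357.273 mcg/min
9357.273 mcg/min × 60 min/hr = 561436.4 mcg/hr
Concentration = 4997 mg ÷ 89 mL = 56.14607 mg/mL = 56146.07 mcg/mL
Rate = 561436.4 mcg/hr ÷ 56146.07 mcg/mL = 9.999567 mL/hr
Volume infused so far = 9.999567 mL/hr × 4.6 hr = 45.99801 mL
Volume remaining = 89 − 45.99801 = 43.00199 mL
New rate:
Dose = 43.8 mcg/kg/min × 64.09091 kg = 2807.182 mcg/min
2807.182 mcg/min × 60 min/hr = 168430.9 mcg/hr
Rate = 168430.9 mcg/hr ÷ 56146.07 mcg/mL = 2.99987 mL/hr
Time remaining = 43.00199 mL ÷ 2.99987 mL/hr = 14.33462 hr

14.3 hours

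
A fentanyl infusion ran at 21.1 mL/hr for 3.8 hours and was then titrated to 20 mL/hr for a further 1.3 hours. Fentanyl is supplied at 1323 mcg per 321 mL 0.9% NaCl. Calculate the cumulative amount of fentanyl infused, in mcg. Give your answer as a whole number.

Concentration = 1323 mcg ÷ 321 mL = 4.121495 mcg/mL
Stage 1: 21.1 mL/hr × 3.8 hr = 80.18 mL → 80.18 mL × 4.121495 mcg/mL = 330.4615 mcg
Stage 2: 20 mL/hr × 1.3 hr = 26 mL → 26 mL × 4.121495 mcg/mL = 107.1589 mcg
Total = 330.4615 + 107.1589 = 437.6204 mcg

438 mcg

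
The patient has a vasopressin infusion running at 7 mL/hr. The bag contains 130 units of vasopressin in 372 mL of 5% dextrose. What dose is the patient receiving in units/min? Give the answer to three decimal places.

Concentration = 130 units ÷ 372 mL = 0.3494624 units/mL
Drug rate = 7 mL/hr × 0.3494624 units/mL = 2.446237 units/hr
2.446237 units/hr ÷ 60 min/hr = 0.04077061 units/min

0.041 units/min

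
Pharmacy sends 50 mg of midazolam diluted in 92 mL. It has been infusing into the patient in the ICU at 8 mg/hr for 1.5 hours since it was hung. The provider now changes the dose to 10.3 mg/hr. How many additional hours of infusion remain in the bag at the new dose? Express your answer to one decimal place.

3.7 hours

Initial rate:
Concentration = 50 mg ÷ 92 mL = 0.5434783 mg/mL
Rate = 8 mg/hr ÷ 0.5434783 mg/mL = 14.72 mL/hr
Volume infused so far = 14.72 mL/hr × 1.5 hr = 22.08 mL
Volume remaining = 92 − 22.08 = 69.92 mL
New rate:
Rate = 10.3 mg/hr ÷ 0.5434783 mg/mL = 18.952 mL/hr
Time remaining = 69.92 mL ÷ 18.952 mL/hr = 3.68932 hr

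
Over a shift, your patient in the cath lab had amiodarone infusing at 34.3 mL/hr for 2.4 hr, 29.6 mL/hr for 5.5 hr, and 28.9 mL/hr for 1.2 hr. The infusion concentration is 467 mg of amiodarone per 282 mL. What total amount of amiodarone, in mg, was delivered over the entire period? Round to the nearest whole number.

463 mg

Concentration = 467 mg ÷ 282 mL = 1.656028 mg/mL
Stage 1: 34.3 mL/hr × 2.4 hr = 82.32 mL → 82.32 mL × 1.656028 mg/mL = 136.3243 mg
Stage 2: 29.6 mL/hr × 5.5 hr = 162.8 mL → 162.8 mL × 1.656028 mg/mL = 269.6014 mg
Stage 3: 28.9 mL/hr × 1.2 hr = 34.68 mL → 34.68 mL × 1.656028 mg/mL = 57.43106 mg
Total = 136.3243 + 269.6014 + 57.43106 = 463.3567 mg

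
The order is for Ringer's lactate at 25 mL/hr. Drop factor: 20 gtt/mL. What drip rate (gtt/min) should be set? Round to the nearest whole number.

25 mL/hr ÷ 60 min/hr = 0.4166667 mL/min
0.4166667 mL/min × 20 gtt/mL = 8.333333 gtt/min

8 gtt/min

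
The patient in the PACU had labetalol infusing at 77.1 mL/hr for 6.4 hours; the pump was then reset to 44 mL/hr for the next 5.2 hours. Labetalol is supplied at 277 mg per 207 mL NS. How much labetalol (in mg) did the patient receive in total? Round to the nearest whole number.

966 mg

Concentration = 277 mg ÷ 207 mL = 1.338164 mg/mL
Stage 1: 77.1 mL/hr × 6.4 hr = 493.44 mL → 493.44 mL × 1.338164 mg/mL = 660.3038 mg
Stage 2: 44 mL/hr × 5.2 hr = 228.8 mL → 228.8 mL × 1.338164 mg/mL = 306.172 mg
Total = 660.3038 + 306.172 = 966.4757 mg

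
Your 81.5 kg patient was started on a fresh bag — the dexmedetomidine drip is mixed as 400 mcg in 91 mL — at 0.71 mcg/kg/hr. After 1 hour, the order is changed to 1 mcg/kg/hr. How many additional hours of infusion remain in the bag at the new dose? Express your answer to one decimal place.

Initial rate:
Dose = 0.71 mcg/kg/hr × 81.5 kg = 57.865 mcg/hr
Concentration = 400 mcg ÷ 91 mL = 4.395604 mcg/mL
Rate = 57.865 mcg/hr ÷ 4.395604 mcg/mL = 13.16429 mL/hr
Volume infused so far = 13.16429 mL/hr × 1 hr = 13.16429 mL
Volume remaining = 91 − 13.16429 = 77.83571 mL
New rate:
Dose = 1 mcg/kg/hr × 81.5 kg = 81.5 mcg/hr
Rate = 81.5 mcg/hr ÷ 4.395604 mcg/mL = 18.54125 mL/hr
Time remaining = 77.83571 mL ÷ 18.54125 mL/hr = 4.197975 hr

4.2 hours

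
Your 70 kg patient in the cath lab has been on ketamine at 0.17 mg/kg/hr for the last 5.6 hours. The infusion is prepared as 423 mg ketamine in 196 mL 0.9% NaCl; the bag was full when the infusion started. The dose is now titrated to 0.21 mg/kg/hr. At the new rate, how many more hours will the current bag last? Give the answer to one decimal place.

24.2 hours

Initial rate:
Dose = 0.17 mg/kg/hr × 70 kg = 11.9 mg/hr
Concentration = 423 mg ÷ 196 mL = 2.158163 mg/mL
Rate = 11.9 mg/hr ÷ 2.158163 mg/mL = 5.513948 mL/hr
Volume infused so far = 5.513948 mL/hr × 5.6 hr = 30.87811 mL
Volume remaining = 196 − 30.87811 = 165.1219 mL
New rate:
Dose = 0.21 mg/kg/hr × 70 kg = 14.7 mg/hr
Rate = 14.7 mg/hr ÷ 2.158163 mg/mL = 6.811348 mL/hr
Time remaining = 165.1219 mL ÷ 6.811348 mL/hr = 24.24218 hr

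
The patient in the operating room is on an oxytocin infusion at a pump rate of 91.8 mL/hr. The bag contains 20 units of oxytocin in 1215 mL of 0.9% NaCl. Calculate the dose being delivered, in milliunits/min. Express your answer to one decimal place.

25.2 milliunits/min

Concentration = 20 units ÷ 1215 mL = 0.01646091 units/mL = 16.46091 milliunits/mL
Drug rate = 91.8 mL/hr × 16.46091 milliunits/mL = 1511.111 milliunits/hr
1511.111 milliunits/hr ÷ 60 min/hr = 25.18519 milliunits/min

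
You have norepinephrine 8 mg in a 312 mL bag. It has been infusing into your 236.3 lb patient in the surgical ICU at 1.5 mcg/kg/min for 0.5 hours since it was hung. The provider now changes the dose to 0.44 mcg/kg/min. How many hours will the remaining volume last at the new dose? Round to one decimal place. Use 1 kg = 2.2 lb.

Initial rate:
Weight = 236.3 lb ÷ 2.2 lb/kg = 107.4091 kg
Dose = 1.5 mcg/kg/min × 107.4091 kg = 161.1136 mcg/min
161.1136 mcg/min × 60 min/hr = 9666.818 mcg/hr
Concentration = 8 mg ÷ 312 mL = 0.02564103 mg/mL = 25.64103 mcg/mL
Rate = 9666.818 mcg/hr ÷ 25.64103 mcg/mL = 377.0059 mL/hr
Volume infused so far = 377.0059 mL/hr × 0.5 hr = 188.503 mL
Volume remaining = 312 − 188.503 = 123.497 mL
New rate:
Dose = 0.44 mcg/kg/min × 107.4091 kg = 47.26 mcg/min
47.26 mcg/min × 60 min/hr = 2835.6 mcg/hr
Rate = 2835.6 mcg/hr ÷ 25.64103 mcg/mL = 110.5884 mL/hr
Time remaining = 123.497 mL ÷ 110.5884 mL/hr = 1.116727 hr

1.1 hours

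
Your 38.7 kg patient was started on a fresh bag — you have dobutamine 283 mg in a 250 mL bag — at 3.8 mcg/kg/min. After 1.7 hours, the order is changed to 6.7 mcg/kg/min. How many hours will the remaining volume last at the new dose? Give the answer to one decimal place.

Initial rate:
Dose = 3.8 mcg/kg/min × 38.7 kg = 147.06 mcg/min
147.06 mcg/min × 60 min/hr = 8823.6 mcg/hr
Concentration = 283 mg ÷ 250 mL = 1.132 mg/mL = 1132 mcg/mL
Rate = 8823.6 mcg/hr ÷ 1132 mcg/mL = 7.7947 mL/hr
Volume infused so far = 7.7947 mL/hr × 1.7 hr = 13.25099 mL
Volume remaining = 250 − 13.25099 = 236.749 mL
New rate:
Dose = 6.7 mcg/kg/min × 38.7 kg = 259.29 mcg/min
259.29 mcg/min × 60 min/hr = 15557.4 mcg/hr
Rate = 15557.4 mcg/hr ÷ 1132 mcg/mL = 13.74329 mL/hr
Time remaining = 236.749 mL ÷ 13.74329 mL/hr = 17.22652 hr

17.2 hours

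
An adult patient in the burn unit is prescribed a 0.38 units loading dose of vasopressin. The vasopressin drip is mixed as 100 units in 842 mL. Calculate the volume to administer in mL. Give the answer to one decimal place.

3.2 mL

Concentration = 100 units ÷ 842 mL = 0.1187648 units/mL
Volume = 0.38 units ÷ 0.1187648 units/mL = 3.1996 mL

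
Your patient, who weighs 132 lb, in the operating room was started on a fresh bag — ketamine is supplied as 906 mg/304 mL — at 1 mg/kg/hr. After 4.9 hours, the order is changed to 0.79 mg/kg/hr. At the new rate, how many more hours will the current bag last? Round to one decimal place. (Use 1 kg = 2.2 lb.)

Initial rate:
Weight = 132 lb ÷ 2.2 lb/kg = 60 kg
Dose = 1 mg/kg/hr × 60 kg = 60 mg/hr
Concentration = 906 mg ÷ 304 mL = 2.980263 mg/mL
Rate = 60 mg/hr ÷ 2.980263 mg/mL = 20.13245 mL/hr
Volume infused so far = 20.13245 mL/hr × 4.9 hr = 98.64901 mL
Volume remaining = 304 − 98.64901 = 205.351 mL
New rate:
Dose = 0.79 mg/kg/hr × 60 kg = 47.4 mg/hr
Rate = 47.4 mg/hr ÷ 2.980263 mg/mL = 15.90464 mL/hr
Time remaining = 205.351 mL ÷ 15.90464 mL/hr = 12.91139 hr

12.9 hours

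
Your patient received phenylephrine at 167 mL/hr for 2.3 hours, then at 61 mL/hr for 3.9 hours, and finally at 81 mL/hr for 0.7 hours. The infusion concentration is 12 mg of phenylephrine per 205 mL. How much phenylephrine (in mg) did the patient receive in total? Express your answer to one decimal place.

Concentration = 12 mg ÷ 205 mL = 0.05853659 mg/mL
Stage 1: 167 mL/hr × 2.3 hr = 384.1 mL → 384.1 mL × 0.05853659 mg/mL = 22.4839 mg
Stage 2: 61 mL/hr × 3.9 hr = 237.9 mL → 237.9 mL × 0.05853659 mg/mL = 13.92585 mg
Stage 3: 81 mL/hr × 0.7 hr = 56.7 mL → 56.7 mL × 0.05853659 mg/mL = 3.319024 mg
Total = 22.4839 + 13.92585 + 3.319024 = 39.72878 mg

39.7 mg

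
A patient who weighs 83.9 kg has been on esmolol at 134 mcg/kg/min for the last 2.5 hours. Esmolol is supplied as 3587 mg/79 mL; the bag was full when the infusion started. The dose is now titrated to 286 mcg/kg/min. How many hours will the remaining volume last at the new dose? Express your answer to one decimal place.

1.3 hours

Initial rate:
Dose = 134 mcg/kg/min × 83.9 kg = 11242.6 mcg/min
11242.6 mcg/min × 60 min/hr = 674556 mcg/hr
Concentration = 3587 mg ÷ 79 mL = 45.40506 mg/mL = 45405.06 mcg/mL
Rate = 674556 mcg/hr ÷ 45405.06 mcg/mL = 14.8564 mL/hr
Volume infused so far = 14.8564 mL/hr × 2.5 hr = 37.14101 mL
Volume remaining = 79 − 37.14101 = 41.85899 mL
New rate:
Dose = 286 mcg/kg/min × 83.9 kg = 23995.4 mcg/min
23995.4 mcg/min × 60 min/hr = 1439724 mcg/hr
Rate = 1439724 mcg/hr ÷ 45405.06 mcg/mL = 31.70845 mL/hr
Time remaining = 41.85899 mL ÷ 31.70845 mL/hr = 1.320121 hr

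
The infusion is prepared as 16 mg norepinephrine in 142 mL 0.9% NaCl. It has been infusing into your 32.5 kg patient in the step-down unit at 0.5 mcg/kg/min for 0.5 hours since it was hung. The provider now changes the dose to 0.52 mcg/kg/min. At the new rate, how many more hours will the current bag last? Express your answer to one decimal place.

Initial rate:
Dose = 0.5 mcg/kg/min × 32.5 kg = 16.25 mcg/min
16.25 mcg/min × 60 min/hr = 975 mcg/hr
Concentration = 16 mg ÷ 142 mL = 0.1126761 mg/mL = 112.6761 mcg/mL
Rate = 975 mcg/hr ÷ 112.6761 mcg/mL = 8.653125 mL/hr
Volume infused so far = 8.653125 mL/hr × 0.5 hr = 4.326562 mL
Volume remaining = 142 − 4.326562 = 137.6734 mL
New rate:
Dose = 0.52 mcg/kg/min × 32.5 kg = 16.9 mcg/min
16.9 mcg/min × 60 min/hr = 1014 mcg/hr
Rate = 1014 mcg/hr ÷ 112.6761 mcg/mL = 8.99925 mL/hr
Time remaining = 137.6734 mL ÷ 8.99925 mL/hr = 15.29832 hr

15.3 hours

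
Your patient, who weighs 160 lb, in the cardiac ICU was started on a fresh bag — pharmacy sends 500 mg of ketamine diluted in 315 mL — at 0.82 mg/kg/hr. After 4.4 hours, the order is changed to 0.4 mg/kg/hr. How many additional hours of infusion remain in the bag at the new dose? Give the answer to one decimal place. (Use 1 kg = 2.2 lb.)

8.2 hours

Initial rate:
Weight = 160 lb ÷ 2.2 lb/kg = 72.72727 kg
Dose = 0.82 mg/kg/hr × 72.72727 kg = 59.63636 mg/hr
Concentration = 500 mg ÷ 315 mL = 1.587302 mg/mL
Rate = 59.63636 mg/hr ÷ 1.587302 mg/mL = 37.57091 mL/hr
Volume infused so far = 37.57091 mL/hr × 4.4 hr = 165.312 mL
Volume remaining = 315 − 165.312 = 149.688 mL
New rate:
Dose = 0.4 mg/kg/hr × 72.72727 kg = 29.09091 mg/hr
Rate = 29.09091 mg/hr ÷ 1.587302 mg/mL = 18.32727 mL/hr
Time remaining = 149.688 mL ÷ 18.32727 mL/hr = 8.1675 hr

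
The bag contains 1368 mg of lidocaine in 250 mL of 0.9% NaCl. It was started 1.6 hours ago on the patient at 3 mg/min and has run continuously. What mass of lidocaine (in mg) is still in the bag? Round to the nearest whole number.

1080 mg

3 mg/min × 60 min/hr = 180 mg/hr
Concentration = 1368 mg ÷ 250 mL = 5.472 mg/mL
Rate = 180 mg/hr ÷ 5.472 mg/mL = 32.89474 mL/hr
Volume infused = 32.89474 mL/hr × 1.6 hr = 52.63158 mL
Volume remaining = 250 − 52.63158 = 197.3684 mL
Drug remaining = 197.3684 mL × 5.472 mg/mL = 1080 mg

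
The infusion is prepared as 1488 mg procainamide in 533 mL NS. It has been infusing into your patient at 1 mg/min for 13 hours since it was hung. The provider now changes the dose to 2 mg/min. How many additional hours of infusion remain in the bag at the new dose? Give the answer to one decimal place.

5.9 hours

Initial rate:
1 mg/min × 60 min/hr = 60 mg/hr
Concentration = 1488 mg ÷ 533 mL = 2.791745 mg/mL
Rate = 60 mg/hr ÷ 2.791745 mg/mL = 21.49194 mL/hr
Volume infused so far = 21.49194 mL/hr × 13 hr = 279.3952 mL
Volume remaining = 533 − 279.3952 = 253.6048 mL
New rate:
2 mg/min × 60 min/hr = 120 mg/hr
Rate = 120 mg/hr ÷ 2.791745 mg/mL = 42.98387 mL/hr
Time remaining = 253.6048 mL ÷ 42.98387 mL/hr = 5.9 hr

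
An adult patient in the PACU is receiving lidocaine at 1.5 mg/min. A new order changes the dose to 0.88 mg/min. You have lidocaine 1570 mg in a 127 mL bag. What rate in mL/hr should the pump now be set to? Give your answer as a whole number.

4 mL/hr

0.88 mg/min × 60 min/hr = 52.8 mg/hr
Concentration = 1570 mg ÷ 127 mL = 12.3622 mg/mL
Rate = 52.8 mg/hr ÷ 12.3622 mg/mL = 4.271083 mL/hr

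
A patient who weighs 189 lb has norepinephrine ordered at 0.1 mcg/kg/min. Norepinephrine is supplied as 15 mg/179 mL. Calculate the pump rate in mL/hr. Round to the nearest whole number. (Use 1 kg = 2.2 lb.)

Weight = 189 lb ÷ 2.2 lb/kg = 85.90909 kg
Dose = 0.1 mcg/kg/min × 85.90909 kg = 8.590909 mcg/min
8.590909 mcg/min × 60 min/hr = 515.4545 mcg/hr
Concentration = 15 mg ÷ 179 mL = 0.08379888 mg/mL = 83.79888 mcg/mL
Rate = 515.4545 mcg/hr ÷ 83.79888 mcg/mL = 6.151091 mL/hr

6 mL/hr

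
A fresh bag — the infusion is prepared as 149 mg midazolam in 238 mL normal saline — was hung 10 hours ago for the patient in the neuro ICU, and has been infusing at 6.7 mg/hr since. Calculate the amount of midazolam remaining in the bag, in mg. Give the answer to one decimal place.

Concentration = 149 mg ÷ 238 mL = 0.6260504 mg/mL
Rate = 6.7 mg/hr ÷ 0.6260504 mg/mL = 10.70201 mL/hr
Volume infused = 10.70201 mL/hr × 10 hr = 107.0201 mL
Volume remaining = 238 − 107.0201 = 130.9799 mL
Drug remaining = 130.9799 mL × 0.6260504 mg/mL = 82 mg

82.0 mg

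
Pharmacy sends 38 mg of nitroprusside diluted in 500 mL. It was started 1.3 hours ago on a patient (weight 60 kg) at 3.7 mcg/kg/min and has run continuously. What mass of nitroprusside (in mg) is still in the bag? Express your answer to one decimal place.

Dose = 3.7 mcg/kg/min × 60 kg = 222 mcg/min
222 mcg/min × 60 min/hr = 13320 mcg/hr
Concentration = 38 mg ÷ 500 mL = 0.076 mg/mL = 76 mcg/mL
Rate = 13320 mcg/hr ÷ 76 mcg/mL = 175.2632 mL/hr
Volume infused = 175.2632 mL/hr × 1.3 hr = 227.8421 mL
Volume remaining = 500 − 227.8421 = 272.1579 mL
Drug remaining = 272.1579 mL × 76 mcg/mL = 20684 mcg = 20.684 mg

20.7 mg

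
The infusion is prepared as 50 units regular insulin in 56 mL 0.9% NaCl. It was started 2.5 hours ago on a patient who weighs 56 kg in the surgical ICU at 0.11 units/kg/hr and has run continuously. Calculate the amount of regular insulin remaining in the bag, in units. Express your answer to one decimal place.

Dose = 0.11 units/kg/hr × 56 kg = 6.16 units/hr
Concentration = 50 units ÷ 56 mL = 0.8928571 units/mL
Rate = 6.16 units/hr ÷ 0.8928571 units/mL = 6.8992 mL/hr
Volume infused = 6.8992 mL/hr × 2.5 hr = 17.248 mL
Volume remaining = 56 − 17.248 = 38.752 mL
Drug remaining = 38.752 mL × 0.8928571 units/mL = 34.6 units

34.6 units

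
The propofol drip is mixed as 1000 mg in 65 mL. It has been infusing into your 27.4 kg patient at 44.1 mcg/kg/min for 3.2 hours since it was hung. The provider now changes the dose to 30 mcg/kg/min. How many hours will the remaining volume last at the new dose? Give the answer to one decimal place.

Initial rate:
Dose = 44.1 mcg/kg/min × 27.4 kg = 1208.34 mcg/min
1208.34 mcg/min × 60 min/hr = 72500.4 mcg/hr
Concentration = 1000 mg ÷ 65 mL = 15.38462 mg/mL = 15384.62 mcg/mL
Rate = 72500.4 mcg/hr ÷ 15384.62 mcg/mL = 4.712526 mL/hr
Volume infused so far = 4.712526 mL/hr × 3.2 hr = 15.08008 mL
Volume remaining = 65 − 15.08008 = 49.91992 mL
New rate:
Dose = 30 mcg/kg/min × 27.4 kg = 822 mcg/min
822 mcg/min × 60 min/hr = 49320 mcg/hr
Rate = 49320 mcg/hr ÷ 15384.62 mcg/mL = 3.2058 mL/hr
Time remaining = 49.91992 mL ÷ 3.2058 mL/hr = 15.57175 hr

15.6 hours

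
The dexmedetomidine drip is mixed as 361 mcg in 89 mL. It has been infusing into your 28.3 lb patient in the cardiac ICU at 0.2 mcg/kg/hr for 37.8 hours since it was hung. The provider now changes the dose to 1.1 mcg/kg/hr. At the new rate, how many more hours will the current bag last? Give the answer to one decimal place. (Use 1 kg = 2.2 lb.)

Initial rate:
Weight = 28.3 lb ÷ 2.2 lb/kg = 12.86364 kg
Dose = 0.2 mcg/kg/hr × 12.86364 kg = 2.572727 mcg/hr
Concentration = 361 mcg ÷ 89 mL = 4.05618 mcg/mL
Rate = 2.572727 mcg/hr ÷ 4.05618 mcg/mL = 0.6342735 mL/hr
Volume infused so far = 0.6342735 mL/hr × 37.8 hr = 23.97554 mL
Volume remaining = 89 − 23.97554 = 65.02446 mL
New rate:
Dose = 1.1 mcg/kg/hr × 12.86364 kg = 14.15 mcg/hr
Rate = 14.15 mcg/hr ÷ 4.05618 mcg/mL = 3.488504 mL/hr
Time remaining = 65.02446 mL ÷ 3.488504 mL/hr = 18.63964 hr

18.6 hours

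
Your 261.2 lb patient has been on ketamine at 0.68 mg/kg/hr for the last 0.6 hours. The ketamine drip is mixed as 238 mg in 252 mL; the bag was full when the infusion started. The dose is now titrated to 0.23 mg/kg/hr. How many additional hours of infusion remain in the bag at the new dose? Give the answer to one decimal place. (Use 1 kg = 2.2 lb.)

Initial rate:
Weight = 261.2 lb ÷ 2.2 lb/kg = 118.7273 kg
Dose = 0.68 mg/kg/hr × 118.7273 kg = 80.73455 mg/hr
Concentration = 238 mg ÷ 252 mL = 0.9444444 mg/mL
Rate = 80.73455 mg/hr ÷ 0.9444444 mg/mL = 85.48364 mL/hr
Volume infused so far = 85.48364 mL/hr × 0.6 hr = 51.29018 mL
Volume remaining = 252 − 51.29018 = 200.7098 mL
New rate:
Dose = 0.23 mg/kg/hr × 118.7273 kg = 27.30727 mg/hr
Rate = 27.30727 mg/hr ÷ 0.9444444 mg/mL = 28.91358 mL/hr
Time remaining = 200.7098 mL ÷ 28.91358 mL/hr = 6.941714 hr

6.9 hours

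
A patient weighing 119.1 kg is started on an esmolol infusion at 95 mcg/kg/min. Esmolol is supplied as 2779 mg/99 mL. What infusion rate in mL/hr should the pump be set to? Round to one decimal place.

Dose = 95 mcg/kg/min × 119.1 kg = 11314.5 mcg/min
11314.5 mcg/min × 60 min/hr = 678870 mcg/hr
Concentration = 2779 mg ÷ 99 mL = 28.07071 mg/mL = 28070.71 mcg/mL
Rate = 678870 mcg/hr ÷ 28070.71 mcg/mL = 24.18429 mL/hr

24.2 mL/hr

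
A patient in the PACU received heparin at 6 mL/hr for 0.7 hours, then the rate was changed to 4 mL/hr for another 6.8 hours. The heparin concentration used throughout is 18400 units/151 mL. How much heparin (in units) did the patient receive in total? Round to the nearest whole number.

Concentration = 18400 units ÷ 151 mL = 121.8543 units/mL
Stage 1: 6 mL/hr × 0.7 hr = 4.2 mL → 4.2 mL × 121.8543 units/mL = 511.7881 units
Stage 2: 4 mL/hr × 6.8 hr = 27.2 mL → 27.2 mL × 121.8543 units/mL = 3314.437 units
Total = 511.7881 + 3314.437 = 3826.225 units

3826 units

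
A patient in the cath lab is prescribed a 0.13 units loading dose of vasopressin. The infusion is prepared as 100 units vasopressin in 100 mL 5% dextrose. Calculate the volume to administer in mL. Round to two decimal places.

0.13 mL

Concentration = 100 units ÷ 100 mL = 1 units/mL
Volume = 0.13 units ÷ 1 units/mL = 0.13 mL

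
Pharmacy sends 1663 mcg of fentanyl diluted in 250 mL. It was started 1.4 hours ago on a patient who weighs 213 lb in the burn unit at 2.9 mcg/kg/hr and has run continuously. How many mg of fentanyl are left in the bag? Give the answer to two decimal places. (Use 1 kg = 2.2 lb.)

Weight = 213 lb ÷ 2.2 lb/kg = 96.81818 kg
Dose = 2.9 mcg/kg/hr × 96.81818 kg = 280.7727 mcg/hr
Concentration = 1663 mcg ÷ 250 mL = 6.652 mcg/mL
Rate = 280.7727 mcg/hr ÷ 6.652 mcg/mL = 42.20877 mL/hr
Volume infused = 42.20877 mL/hr × 1.4 hr = 59.09228 mL
Volume remaining = 250 − 59.09228 = 190.9077 mL
Drug remaining = 190.9077 mL × 6.652 mcg/mL = 1269.918 mcg = 1.269918 mg

1.27 mg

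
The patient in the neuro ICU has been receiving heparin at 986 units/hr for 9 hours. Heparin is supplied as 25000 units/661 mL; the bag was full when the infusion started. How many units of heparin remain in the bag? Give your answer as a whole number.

Concentration = 25000 units ÷ 661 mL = 37.82148 units/mL
Rate = 986 units/hr ÷ 37.82148 units/mL = 26.06984 mL/hr
Volume infused = 26.06984 mL/hr × 9 hr = 234.6286 mL
Volume remaining = 661 − 234.6286 = 426.3714 mL
Drug remaining = 426.3714 mL × 37.82148 units/mL = 16126 units

16126 units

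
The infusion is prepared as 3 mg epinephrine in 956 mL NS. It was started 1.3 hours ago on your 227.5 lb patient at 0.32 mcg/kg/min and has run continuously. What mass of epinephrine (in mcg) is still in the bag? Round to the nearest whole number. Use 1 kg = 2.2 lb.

Weight = 227.5 lb ÷ 2.2 lb/kg = 103.4091 kg
Dose = 0.32 mcg/kg/min × 103.4091 kg = 33.09091 mcg/min
33.09091 mcg/min × 60 min/hr = 1985.455 mcg/hr
Concentration = 3 mg ÷ 956 mL = 0.003138075 mg/mL = 3.138075 mcg/mL
Rate = 1985.455 mcg/hr ÷ 3.138075 mcg/mL = 632.6982 mL/hr
Volume infused = 632.6982 mL/hr × 1.3 hr = 822.5076 mL
Volume remaining = 956 − 822.5076 = 133.4924 mL
Drug remaining = 133.4924 mL × 3.138075 mcg/mL = 418.9091 mcg

419 mcg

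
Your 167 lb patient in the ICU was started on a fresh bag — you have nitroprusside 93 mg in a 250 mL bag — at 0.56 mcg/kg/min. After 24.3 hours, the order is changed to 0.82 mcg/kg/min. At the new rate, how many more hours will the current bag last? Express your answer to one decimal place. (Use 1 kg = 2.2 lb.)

8.3 hours

Initial rate:
Weight = 167 lb ÷ 2.2 lb/kg = 75.90909 kg
Dose = 0.56 mcg/kg/min × 75.90909 kg = 42.50909 mcg/min
42.50909 mcg/min × 60 min/hr = 2550.545 mcg/hr
Concentration = 93 mg ÷ 250 mL = 0.372 mg/mL = 372 mcg/mL
Rate = 2550.545 mcg/hr ÷ 372 mcg/mL = 6.856305 mL/hr
Volume infused so far = 6.856305 mL/hr × 24.3 hr = 166.6082 mL
Volume remaining = 250 − 166.6082 = 83.39179 mL
New rate:
Dose = 0.82 mcg/kg/min × 75.90909 kg = 62.24545 mcg/min
62.24545 mcg/min × 60 min/hr = 3734.727 mcg/hr
Rate = 3734.727 mcg/hr ÷ 372 mcg/mL = 10.03959 mL/hr
Time remaining = 83.39179 mL ÷ 10.03959 mL/hr = 8.306295 hr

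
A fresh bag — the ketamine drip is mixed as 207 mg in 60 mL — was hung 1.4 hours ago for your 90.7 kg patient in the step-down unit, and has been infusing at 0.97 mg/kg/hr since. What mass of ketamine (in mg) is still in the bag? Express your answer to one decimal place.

Dose = 0.97 mg/kg/hr × 90.7 kg = 87.979 mg/hr
Concentration = 207 mg ÷ 60 mL = 3.45 mg/mL
Rate = 87.979 mg/hr ÷ 3.45 mg/mL = 25.50116 mL/hr
Volume infused = 25.50116 mL/hr × 1.4 hr = 35.70162 mL
Volume remaining = 60 − 35.70162 = 24.29838 mL
Drug remaining = 24.29838 mL × 3.45 mg/mL = 83.8294 mg

83.8 mg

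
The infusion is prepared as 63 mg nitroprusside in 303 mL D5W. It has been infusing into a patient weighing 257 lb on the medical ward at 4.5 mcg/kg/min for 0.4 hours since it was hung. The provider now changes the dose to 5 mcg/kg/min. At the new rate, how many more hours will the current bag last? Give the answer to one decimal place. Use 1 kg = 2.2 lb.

Initial rate:
Weight = 257 lb ÷ 2.2 lb/kg = 116.8182 kg
Dose = 4.5 mcg/kg/min × 116.8182 kg = 525.6818 mcg/min
525.6818 mcg/min × 60 min/hr = 31540.91 mcg/hr
Concentration = 63 mg ÷ 303 mL = 0.2079208 mg/mL = 207.9208 mcg/mL
Rate = 31540.91 mcg/hr ÷ 207.9208 mcg/mL = 151.6968 mL/hr
Volume infused so far = 151.6968 mL/hr × 0.4 hr = 60.6787 mL
Volume remaining = 303 − 60.6787 = 242.3213 mL
New rate:
Dose = 5 mcg/kg/min × 116.8182 kg = 584.0909 mcg/min
584.0909 mcg/min × 60 min/hr = 35045.45 mcg/hr
Rate = 35045.45 mcg/hr ÷ 207.9208 mcg/mL = 168.5519 mL/hr
Time remaining = 242.3213 mL ÷ 168.5519 mL/hr = 1.437665 hr

1.4 hours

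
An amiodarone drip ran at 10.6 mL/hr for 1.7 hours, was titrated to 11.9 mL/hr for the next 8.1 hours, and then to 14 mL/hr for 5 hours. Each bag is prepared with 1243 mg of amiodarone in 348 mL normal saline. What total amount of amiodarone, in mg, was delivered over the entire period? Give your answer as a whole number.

659 mg

Concentration = 1243 mg ÷ 348 mL = 3.571839 mg/mL
Stage 1: 10.6 mL/hr × 1.7 hr = 18.02 mL → 18.02 mL × 3.571839 mg/mL = 64.36454 mg
Stage 2: 11.9 mL/hr × 8.1 hr = 96.39 mL → 96.39 mL × 3.571839 mg/mL = 344.2896 mg
Stage 3: 14 mL/hr × 5 hr = 70 mL → 70 mL × 3.571839 mg/mL = 250.0287 mg
Total = 64.36454 + 344.2896 + 250.0287 = 658.6828 mg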